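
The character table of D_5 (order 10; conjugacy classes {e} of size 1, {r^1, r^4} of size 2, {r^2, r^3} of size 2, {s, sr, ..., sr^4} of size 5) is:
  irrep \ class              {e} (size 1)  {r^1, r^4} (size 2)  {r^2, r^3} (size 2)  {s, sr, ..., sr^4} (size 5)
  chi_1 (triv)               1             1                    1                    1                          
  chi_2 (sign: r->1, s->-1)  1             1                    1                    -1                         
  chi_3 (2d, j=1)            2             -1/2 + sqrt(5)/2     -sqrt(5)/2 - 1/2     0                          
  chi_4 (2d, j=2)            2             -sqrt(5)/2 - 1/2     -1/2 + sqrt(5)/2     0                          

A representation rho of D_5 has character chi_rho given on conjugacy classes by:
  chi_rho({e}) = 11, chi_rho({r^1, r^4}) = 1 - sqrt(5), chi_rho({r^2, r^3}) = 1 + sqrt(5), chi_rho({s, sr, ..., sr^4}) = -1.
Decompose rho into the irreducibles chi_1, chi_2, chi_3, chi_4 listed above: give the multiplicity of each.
Multiplicities: chi_1: 1, chi_2: 2, chi_3: 1, chi_4: 3.

Details: Use <chi_rho, chi> = (1/|G|) sum_C |C| * chi_rho(C) * conj(chi(C)) with |G| = 10 for each irreducible chi in the table:
  <chi_rho, chi_1> = (1/10)[1*(11)*conj(1) + 2*(1 - sqrt(5))*conj(1) + 2*(1 + sqrt(5))*conj(1) + 5*(-1)*conj(1)]
      = (1/10)[(11) + (2 - 2*sqrt(5)) + (2 + 2*sqrt(5)) + (-5)] = 10/10 = 1
  <chi_rho, chi_2> = (1/10)[1*(11)*conj(1) + 2*(1 - sqrt(5))*conj(1) + 2*(1 + sqrt(5))*conj(1) + 5*(-1)*conj(-1)]
      = (1/10)[(11) + (2 - 2*sqrt(5)) + (2 + 2*sqrt(5)) + (5)] = 20/10 = 2
  <chi_rho, chi_3> = (1/10)[1*(11)*conj(2) + 2*(1 - sqrt(5))*conj(-1/2 + sqrt(5)/2) + 2*(1 + sqrt(5))*conj(-sqrt(5)/2 - 1/2) + 5*(-1)*conj(0)]
      = (1/10)[(22) + (-6 + 2*sqrt(5)) + (-6 - 2*sqrt(5)) + (0)] = 10/10 = 1
  <chi_rho, chi_4> = (1/10)[1*(11)*conj(2) + 2*(1 - sqrt(5))*conj(-sqrt(5)/2 - 1/2) + 2*(1 + sqrt(5))*conj(-1/2 + sqrt(5)/2) + 5*(-1)*conj(0)]
      = (1/10)[(22) + (4) + (4) + (0)] = 30/10 = 3
Dimension check: dim(rho) = sum (mult * dim) = 1*1 + 2*1 + 1*2 + 3*2 = 11 = chi_rho(e) = 11.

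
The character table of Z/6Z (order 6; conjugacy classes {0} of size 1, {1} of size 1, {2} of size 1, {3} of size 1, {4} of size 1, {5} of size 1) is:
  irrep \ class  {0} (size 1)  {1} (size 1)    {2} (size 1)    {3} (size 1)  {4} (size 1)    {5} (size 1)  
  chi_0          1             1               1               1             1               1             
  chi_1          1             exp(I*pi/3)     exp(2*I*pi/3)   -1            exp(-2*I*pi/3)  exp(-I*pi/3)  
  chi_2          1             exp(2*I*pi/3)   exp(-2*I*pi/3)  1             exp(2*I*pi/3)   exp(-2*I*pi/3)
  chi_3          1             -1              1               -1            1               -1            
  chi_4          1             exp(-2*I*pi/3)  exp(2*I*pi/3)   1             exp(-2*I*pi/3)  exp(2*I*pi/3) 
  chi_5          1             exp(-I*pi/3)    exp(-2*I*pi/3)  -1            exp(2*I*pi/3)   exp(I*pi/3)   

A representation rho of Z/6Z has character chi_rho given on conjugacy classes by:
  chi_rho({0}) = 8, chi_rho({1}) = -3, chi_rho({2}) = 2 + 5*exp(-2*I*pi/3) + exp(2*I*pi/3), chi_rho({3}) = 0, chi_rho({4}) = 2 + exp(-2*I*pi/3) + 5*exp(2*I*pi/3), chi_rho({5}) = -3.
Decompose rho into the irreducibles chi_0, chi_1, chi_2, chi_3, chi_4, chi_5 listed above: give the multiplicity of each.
Multiplicities: chi_0: 0, chi_1: 0, chi_2: 3, chi_3: 2, chi_4: 1, chi_5: 2.

Explanation: Use <chi_rho, chi> = (1/|G|) sum_C |C| * chi_rho(C) * conj(chi(C)) with |G| = 6 for each irreducible chi in the table:
  <chi_rho, chi_0> = (1/6)[1*(8)*conj(1) + 1*(-3)*conj(1) + 1*(2 + 5*exp(-2*I*pi/3) + exp(2*I*pi/3))*conj(1) + 1*(0)*conj(1) + 1*(2 + exp(-2*I*pi/3) + 5*exp(2*I*pi/3))*conj(1) + 1*(-3)*conj(1)]
      = (1/6)[(8) + (-3) + (2 + 5*exp(-2*I*pi/3) + exp(2*I*pi/3)) + (0) + (2 + exp(-2*I*pi/3) + 5*exp(2*I*pi/3)) + (-3)] = 0/6 = 0
  <chi_rho, chi_1> = (1/6)[1*(8)*conj(1) + 1*(-3)*conj(exp(I*pi/3)) + 1*(2 + 5*exp(-2*I*pi/3) + exp(2*I*pi/3))*conj(exp(2*I*pi/3)) + 1*(0)*conj(-1) + 1*(2 + exp(-2*I*pi/3) + 5*exp(2*I*pi/3))*conj(exp(-2*I*pi/3)) + 1*(-3)*conj(exp(-I*pi/3))]
      = (1/6)[(8) + (-1 + 2*exp(-2*I*pi/3) - 2*exp(-I*pi/3) + 3*exp(I*pi/3)) + (1 + 2*exp(-2*I*pi/3) + 5*exp(2*I*pi/3)) + (0) + (1 + 5*exp(-2*I*pi/3) + 2*exp(2*I*pi/3)) + (-1 + 3*exp(-I*pi/3) - 2*exp(I*pi/3) + 2*exp(2*I*pi/3))] = 0/6 = 0
  <chi_rho, chi_2> = (1/6)[1*(8)*conj(1) + 1*(-3)*conj(exp(2*I*pi/3)) + 1*(2 + 5*exp(-2*I*pi/3) + exp(2*I*pi/3))*conj(exp(-2*I*pi/3)) + 1*(0)*conj(1) + 1*(2 + exp(-2*I*pi/3) + 5*exp(2*I*pi/3))*conj(exp(2*I*pi/3)) + 1*(-3)*conj(exp(-2*I*pi/3))]
      = (1/6)[(8) + (1 + exp(2*I*pi/3) - 2*exp(-2*I*pi/3)) + (5 + exp(-2*I*pi/3) + 2*exp(2*I*pi/3)) + (0) + (5 + 2*exp(-2*I*pi/3) + exp(2*I*pi/3)) + (1 - 2*exp(2*I*pi/3) + exp(-2*I*pi/3))] = 18/6 = 3
  <chi_rho, chi_3> = (1/6)[1*(8)*conj(1) + 1*(-3)*conj(-1) + 1*(2 + 5*exp(-2*I*pi/3) + exp(2*I*pi/3))*conj(1) + 1*(0)*conj(-1) + 1*(2 + exp(-2*I*pi/3) + 5*exp(2*I*pi/3))*conj(1) + 1*(-3)*conj(-1)]
      = (1/6)[(8) + (3) + (2 + 5*exp(-2*I*pi/3) + exp(2*I*pi/3)) + (0) + (2 + exp(-2*I*pi/3) + 5*exp(2*I*pi/3)) + (3)] = 12/6 = 2
  <chi_rho, chi_4> = (1/6)[1*(8)*conj(1) + 1*(-3)*conj(exp(-2*I*pi/3)) + 1*(2 + 5*exp(-2*I*pi/3) + exp(2*I*pi/3))*conj(exp(2*I*pi/3)) + 1*(0)*conj(1) + 1*(2 + exp(-2*I*pi/3) + 5*exp(2*I*pi/3))*conj(exp(-2*I*pi/3)) + 1*(-3)*conj(exp(2*I*pi/3))]
      = (1/6)[(8) + (1 + 3*exp(-2*I*pi/3) - 2*exp(2*I*pi/3) + 2*exp(I*pi/3)) + (1 + 2*exp(-2*I*pi/3) + 5*exp(2*I*pi/3)) + (0) + (1 + 5*exp(-2*I*pi/3) + 2*exp(2*I*pi/3)) + (1 + 2*exp(-I*pi/3) - 2*exp(-2*I*pi/3) + 3*exp(2*I*pi/3))] = 6/6 = 1
  <chi_rho, chi_5> = (1/6)[1*(8)*conj(1) + 1*(-3)*conj(exp(-I*pi/3)) + 1*(2 + 5*exp(-2*I*pi/3) + exp(2*I*pi/3))*conj(exp(-2*I*pi/3)) + 1*(0)*conj(-1) + 1*(2 + exp(-2*I*pi/3) + 5*exp(2*I*pi/3))*conj(exp(2*I*pi/3)) + 1*(-3)*conj(exp(I*pi/3))]
      = (1/6)[(8) + (-1 - 2*exp(I*pi/3) + exp(-I*pi/3)) + (5 + exp(-2*I*pi/3) + 2*exp(2*I*pi/3)) + (0) + (5 + 2*exp(-2*I*pi/3) + exp(2*I*pi/3)) + (-1 + exp(I*pi/3) - 2*exp(-I*pi/3))] = 12/6 = 2
(Exp terms are combined using exp(i*s)*conj(exp(i*t)) = exp(i*(s-t)), and sums of them are collapsed using the identity that for every m > 1 the m distinct m-th roots of unity sum to 0, e.g. 1 + exp(2*I*pi/3) + exp(-2*I*pi/3) = 0.)
Dimension check: dim(rho) = sum (mult * dim) = 0*1 + 0*1 + 3*1 + 2*1 + 1*1 + 2*1 = 8 = chi_rho(e) = 8.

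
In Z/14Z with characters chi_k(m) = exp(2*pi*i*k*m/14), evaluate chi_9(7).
chi_9(7) = zeta_14^63 = -1

Details: chi_9(7) = zeta_14^(9*7) = zeta_14^63. Since zeta_14^14 = 1, this equals zeta_14^7 = exp(2*pi*i*7/14) = -1.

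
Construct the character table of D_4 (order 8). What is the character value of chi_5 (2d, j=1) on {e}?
Conjugacy classes: {e} of size 1, {r^2} of size 1, {r^1, r^3} of size 2, {s, sr^2, ...} of size 2, {sr, sr^3, ...} of size 2.
Character table:
  irrep \ class              {e} (size 1)  {r^2} (size 1)  {r^1, r^3} (size 2)  {s, sr^2, ...} (size 2)  {sr, sr^3, ...} (size 2)
  chi_1 (triv)               1             1               1                    1                        1                       
  chi_2 (sign: r->1, s->-1)  1             1               1                    -1                       -1                      
  chi_3 (r->-1, s->1)        1             1               -1                   1                        -1                      
  chi_4 (r->-1, s->-1)       1             1               -1                   -1                       1                       
  chi_5 (2d, j=1)            2             -2              0                    0                        0                       

Spot check: chi_5 (2d, j=1) on {e} = 2.

Argument: D_4 has order 2*4 = 8 with 5 conjugacy classes, hence 5 irreducibles. Sum of squared dims 1 + 1 + 1 + 1 + 4 = 8 = |G|. Linear characters come from the abelianisation; the 2-dimensional irreps have character r^k -> 2*cos(2*pi*j*k/4), reflections -> 0.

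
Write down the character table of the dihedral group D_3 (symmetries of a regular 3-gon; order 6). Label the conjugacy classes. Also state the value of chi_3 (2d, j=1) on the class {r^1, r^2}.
Conjugacy classes: {e} of size 1, {r^1, r^2} of size 2, {s, sr, ..., sr^2} of size 3.
Character table:
  irrep \ class              {e} (size 1)  {r^1, r^2} (size 2)  {s, sr, ..., sr^2} (size 3)
  chi_1 (triv)               1             1                    1                          
  chi_2 (sign: r->1, s->-1)  1             1                    -1                         
  chi_3 (2d, j=1)            2             -1                   0                          

Spot check: chi_3 (2d, j=1) on {r^1, r^2} = -1.

Derivation: D_3 has order 2*3 = 6 with 3 conjugacy classes, hence 3 irreducibles. Sum of squared dims 1 + 1 + 4 = 6 = |G|. Linear characters come from the abelianisation; the 2-dimensional irreps have character r^k -> 2*cos(2*pi*j*k/3), reflections -> 0.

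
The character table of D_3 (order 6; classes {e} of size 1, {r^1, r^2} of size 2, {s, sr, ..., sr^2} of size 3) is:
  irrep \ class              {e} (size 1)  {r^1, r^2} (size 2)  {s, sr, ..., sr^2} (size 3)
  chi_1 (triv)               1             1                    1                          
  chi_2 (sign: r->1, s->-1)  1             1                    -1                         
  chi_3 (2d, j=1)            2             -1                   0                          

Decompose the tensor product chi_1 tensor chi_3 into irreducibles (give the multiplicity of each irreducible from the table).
chi_1 tensor chi_3 = chi_3 (all other irreducibles have multiplicity 0).

Details: The character of a tensor product is the pointwise product (chi_1 * chi_3)(C) = chi_1(C) * chi_3(C):
  {e}: (1)*(2), {r^1, r^2}: (1)*(-1), {s, sr, ..., sr^2}: (1)*(0)
so (chi_1 * chi_3) takes values
  {e} -> 2, {r^1, r^2} -> -1, {s, sr, ..., sr^2} -> 0.
Now take the inner product of this character with each irreducible chi from the table, <chi_1*chi_3, chi> = (1/6) sum_C |C| (chi_1*chi_3)(C) conj(chi(C)):
  <chi_1*chi_3, chi_1> = (1/6)[1*(2)*conj(1) + 2*(-1)*conj(1) + 3*(0)*conj(1)]
      = (1/6)[(2) + (-2) + (0)] = 0/6 = 0
  <chi_1*chi_3, chi_2> = (1/6)[1*(2)*conj(1) + 2*(-1)*conj(1) + 3*(0)*conj(-1)]
      = (1/6)[(2) + (-2) + (0)] = 0/6 = 0
  <chi_1*chi_3, chi_3> = (1/6)[1*(2)*conj(2) + 2*(-1)*conj(-1) + 3*(0)*conj(0)]
      = (1/6)[(4) + (2) + (0)] = 6/6 = 1
Hence the multiplicities are chi_3: 1. Dimension check: dim(chi_1)*dim(chi_3) = 1*2 = 2 and sum (mult * dim) = 1*2 = 2.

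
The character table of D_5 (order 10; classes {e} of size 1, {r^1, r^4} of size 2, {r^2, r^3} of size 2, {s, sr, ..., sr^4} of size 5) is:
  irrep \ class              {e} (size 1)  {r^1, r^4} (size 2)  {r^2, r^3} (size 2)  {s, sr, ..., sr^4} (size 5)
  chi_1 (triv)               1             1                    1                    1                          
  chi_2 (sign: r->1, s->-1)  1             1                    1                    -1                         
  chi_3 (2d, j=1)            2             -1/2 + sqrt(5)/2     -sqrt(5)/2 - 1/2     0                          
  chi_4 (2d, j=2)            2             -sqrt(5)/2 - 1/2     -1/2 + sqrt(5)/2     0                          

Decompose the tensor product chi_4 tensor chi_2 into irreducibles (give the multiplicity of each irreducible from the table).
chi_4 tensor chi_2 = chi_4 (all other irreducibles have multiplicity 0).

Reasoning: The character of a tensor product is the pointwise product (chi_4 * chi_2)(C) = chi_4(C) * chi_2(C):
  {e}: (2)*(1), {r^1, r^4}: (-sqrt(5)/2 - 1/2)*(1), {r^2, r^3}: (-1/2 + sqrt(5)/2)*(1), {s, sr, ..., sr^4}: (0)*(-1)
so (chi_4 * chi_2) takes values
  {e} -> 2, {r^1, r^4} -> -sqrt(5)/2 - 1/2, {r^2, r^3} -> -1/2 + sqrt(5)/2, {s, sr, ..., sr^4} -> 0.
Now take the inner product of this character with each irreducible chi from the table, <chi_4*chi_2, chi> = (1/10) sum_C |C| (chi_4*chi_2)(C) conj(chi(C)):
  <chi_4*chi_2, chi_1> = (1/10)[1*(2)*conj(1) + 2*(-sqrt(5)/2 - 1/2)*conj(1) + 2*(-1/2 + sqrt(5)/2)*conj(1) + 5*(0)*conj(1)]
      = (1/10)[(2) + (-sqrt(5) - 1) + (-1 + sqrt(5)) + (0)] = 0/10 = 0
  <chi_4*chi_2, chi_2> = (1/10)[1*(2)*conj(1) + 2*(-sqrt(5)/2 - 1/2)*conj(1) + 2*(-1/2 + sqrt(5)/2)*conj(1) + 5*(0)*conj(-1)]
      = (1/10)[(2) + (-sqrt(5) - 1) + (-1 + sqrt(5)) + (0)] = 0/10 = 0
  <chi_4*chi_2, chi_3> = (1/10)[1*(2)*conj(2) + 2*(-sqrt(5)/2 - 1/2)*conj(-1/2 + sqrt(5)/2) + 2*(-1/2 + sqrt(5)/2)*conj(-sqrt(5)/2 - 1/2) + 5*(0)*conj(0)]
      = (1/10)[(4) + (-2) + (-2) + (0)] = 0/10 = 0
  <chi_4*chi_2, chi_4> = (1/10)[1*(2)*conj(2) + 2*(-sqrt(5)/2 - 1/2)*conj(-sqrt(5)/2 - 1/2) + 2*(-1/2 + sqrt(5)/2)*conj(-1/2 + sqrt(5)/2) + 5*(0)*conj(0)]
      = (1/10)[(4) + (sqrt(5) + 3) + (3 - sqrt(5)) + (0)] = 10/10 = 1
Hence the multiplicities are chi_4: 1. Dimension check: dim(chi_4)*dim(chi_2) = 2*1 = 2 and sum (mult * dim) = 1*2 = 2.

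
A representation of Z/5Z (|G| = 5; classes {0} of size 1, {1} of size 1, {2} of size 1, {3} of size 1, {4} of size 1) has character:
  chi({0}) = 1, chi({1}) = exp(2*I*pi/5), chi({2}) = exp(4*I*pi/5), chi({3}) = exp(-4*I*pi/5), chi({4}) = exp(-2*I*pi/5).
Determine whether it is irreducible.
Irreducible: <chi, chi> = 1.

Argument: <chi, chi> = (1/|G|) sum_C |C| * |chi(C)|^2 = (1/5)[1*|1|^2 + 1*|exp(2*I*pi/5)|^2 + 1*|exp(4*I*pi/5)|^2 + 1*|exp(-4*I*pi/5)|^2 + 1*|exp(-2*I*pi/5)|^2]
  = (1/5)[(1) + (1) + (1) + (1) + (1)] = 5/5 = 1.
(Exp terms are combined using exp(i*s)*conj(exp(i*t)) = exp(i*(s-t)), and sums of them are collapsed using the identity that for every m > 1 the m distinct m-th roots of unity sum to 0, e.g. 1 + exp(2*I*pi/3) + exp(-2*I*pi/3) = 0.)
A character is irreducible iff <chi, chi> = 1, so this representation is irreducible.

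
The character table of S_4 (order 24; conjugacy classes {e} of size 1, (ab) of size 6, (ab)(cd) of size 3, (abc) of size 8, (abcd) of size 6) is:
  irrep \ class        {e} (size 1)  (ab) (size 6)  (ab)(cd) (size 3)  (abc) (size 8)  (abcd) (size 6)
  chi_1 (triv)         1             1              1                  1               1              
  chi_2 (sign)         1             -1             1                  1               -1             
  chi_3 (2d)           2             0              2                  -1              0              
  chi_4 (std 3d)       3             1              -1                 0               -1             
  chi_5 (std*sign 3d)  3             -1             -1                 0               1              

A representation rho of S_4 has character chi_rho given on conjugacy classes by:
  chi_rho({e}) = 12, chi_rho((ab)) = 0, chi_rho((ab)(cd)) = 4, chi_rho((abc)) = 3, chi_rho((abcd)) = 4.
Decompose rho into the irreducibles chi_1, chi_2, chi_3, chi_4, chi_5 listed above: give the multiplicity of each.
Multiplicities: chi_1: 3, chi_2: 1, chi_3: 1, chi_4: 0, chi_5: 2.

Solution. Use <chi_rho, chi> = (1/|G|) sum_C |C| * chi_rho(C) * conj(chi(C)) with |G| = 24 for each irreducible chi in the table:
  <chi_rho, chi_1> = (1/24)[1*(12)*conj(1) + 6*(0)*conj(1) + 3*(4)*conj(1) + 8*(3)*conj(1) + 6*(4)*conj(1)]
      = (1/24)[(12) + (0) + (12) + (24) + (24)] = 72/24 = 3
  <chi_rho, chi_2> = (1/24)[1*(12)*conj(1) + 6*(0)*conj(-1) + 3*(4)*conj(1) + 8*(3)*conj(1) + 6*(4)*conj(-1)]
      = (1/24)[(12) + (0) + (12) + (24) + (-24)] = 24/24 = 1
  <chi_rho, chi_3> = (1/24)[1*(12)*conj(2) + 6*(0)*conj(0) + 3*(4)*conj(2) + 8*(3)*conj(-1) + 6*(4)*conj(0)]
      = (1/24)[(24) + (0) + (24) + (-24) + (0)] = 24/24 = 1
  <chi_rho, chi_4> = (1/24)[1*(12)*conj(3) + 6*(0)*conj(1) + 3*(4)*conj(-1) + 8*(3)*conj(0) + 6*(4)*conj(-1)]
      = (1/24)[(36) + (0) + (-12) + (0) + (-24)] = 0/24 = 0
  <chi_rho, chi_5> = (1/24)[1*(12)*conj(3) + 6*(0)*conj(-1) + 3*(4)*conj(-1) + 8*(3)*conj(0) + 6*(4)*conj(1)]
      = (1/24)[(36) + (0) + (-12) + (0) + (24)] = 48/24 = 2
Dimension check: dim(rho) = sum (mult * dim) = 3*1 + 1*1 + 1*2 + 0*3 + 2*3 = 12 = chi_rho(e) = 12.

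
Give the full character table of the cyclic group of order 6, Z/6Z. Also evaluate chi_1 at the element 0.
Character table of Z/6Z (irreps indexed chi_0,...,chi_5 with chi_k(m) = zeta_6^(k*m), zeta_6 = exp(2*pi*i/6)):
  irrep \ class  {0} (size 1)  {1} (size 1)    {2} (size 1)    {3} (size 1)  {4} (size 1)    {5} (size 1)  
  chi_0          1             1               1               1             1               1             
  chi_1          1             exp(I*pi/3)     exp(2*I*pi/3)   -1            exp(-2*I*pi/3)  exp(-I*pi/3)  
  chi_2          1             exp(2*I*pi/3)   exp(-2*I*pi/3)  1             exp(2*I*pi/3)   exp(-2*I*pi/3)
  chi_3          1             -1              1               -1            1               -1            
  chi_4          1             exp(-2*I*pi/3)  exp(2*I*pi/3)   1             exp(-2*I*pi/3)  exp(2*I*pi/3) 
  chi_5          1             exp(-I*pi/3)    exp(-2*I*pi/3)  -1            exp(2*I*pi/3)   exp(I*pi/3)   

Spot check: chi_1(0) = zeta_6^(1*0) = zeta_6^0 = 1.

Details: Z/6Z is abelian, so all 6 irreducible complex representations are 1-dimensional. They are given by chi_k(m) = zeta_6^(k*m) for k = 0,...,5. Row orthogonality: sum_m chi_k(m) conj(chi_l(m)) = 6 * [k = l].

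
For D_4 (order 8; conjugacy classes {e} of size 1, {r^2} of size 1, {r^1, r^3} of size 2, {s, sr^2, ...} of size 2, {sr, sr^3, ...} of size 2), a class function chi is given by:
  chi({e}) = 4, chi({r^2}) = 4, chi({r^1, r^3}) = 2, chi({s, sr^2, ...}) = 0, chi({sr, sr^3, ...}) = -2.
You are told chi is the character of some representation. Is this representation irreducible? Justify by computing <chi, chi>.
Not irreducible (reducible): <chi, chi> = 6 > 1.

Details: <chi, chi> = (1/|G|) sum_C |C| * |chi(C)|^2 = (1/8)[1*|4|^2 + 1*|4|^2 + 2*|2|^2 + 2*|0|^2 + 2*|-2|^2]
  = (1/8)[(16) + (16) + (8) + (0) + (8)] = 48/8 = 6.
A character is irreducible iff <chi, chi> = 1, so this representation is reducible.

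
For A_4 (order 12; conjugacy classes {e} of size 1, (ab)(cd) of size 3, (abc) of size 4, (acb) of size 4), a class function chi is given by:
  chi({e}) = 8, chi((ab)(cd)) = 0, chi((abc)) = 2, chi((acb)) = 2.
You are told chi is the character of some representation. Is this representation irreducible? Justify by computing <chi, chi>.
Not irreducible (reducible): <chi, chi> = 8 > 1.

Reasoning: <chi, chi> = (1/|G|) sum_C |C| * |chi(C)|^2 = (1/12)[1*|8|^2 + 3*|0|^2 + 4*|2|^2 + 4*|2|^2]
  = (1/12)[(64) + (0) + (16) + (16)] = 96/12 = 8.
(Exp terms are combined using exp(i*s)*conj(exp(i*t)) = exp(i*(s-t)), and sums of them are collapsed using the identity that for every m > 1 the m distinct m-th roots of unity sum to 0, e.g. 1 + exp(2*I*pi/3) + exp(-2*I*pi/3) = 0.)
A character is irreducible iff <chi, chi> = 1, so this representation is reducible.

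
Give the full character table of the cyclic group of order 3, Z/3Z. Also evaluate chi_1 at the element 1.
Character table of Z/3Z (irreps indexed chi_0,...,chi_2 with chi_k(m) = zeta_3^(k*m), zeta_3 = exp(2*pi*i/3)):
  irrep \ class  {0} (size 1)  {1} (size 1)    {2} (size 1)  
  chi_0          1             1               1             
  chi_1          1             exp(2*I*pi/3)   exp(-2*I*pi/3)
  chi_2          1             exp(-2*I*pi/3)  exp(2*I*pi/3) 

Spot check: chi_1(1) = zeta_3^(1*1) = zeta_3^1 = exp(2*I*pi/3).

Derivation: Z/3Z is abelian, so all 3 irreducible complex representations are 1-dimensional. They are given by chi_k(m) = zeta_3^(k*m) for k = 0,...,2. Row orthogonality: sum_m chi_k(m) conj(chi_l(m)) = 3 * [k = l].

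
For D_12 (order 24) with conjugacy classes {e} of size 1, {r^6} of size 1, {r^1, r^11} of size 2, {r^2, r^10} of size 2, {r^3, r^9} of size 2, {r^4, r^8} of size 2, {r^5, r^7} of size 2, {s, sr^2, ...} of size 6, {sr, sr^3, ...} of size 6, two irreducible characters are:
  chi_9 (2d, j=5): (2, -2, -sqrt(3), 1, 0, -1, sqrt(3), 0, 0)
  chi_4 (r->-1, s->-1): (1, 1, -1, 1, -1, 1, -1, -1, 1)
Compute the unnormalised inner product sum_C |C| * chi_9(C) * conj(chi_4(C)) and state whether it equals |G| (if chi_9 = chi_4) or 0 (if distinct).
Sum = 0; so <chi_9, chi_4> = 0 (distinct irreducibles are orthogonal).

Solution. Compute term by term over conjugacy classes (|C| * chi_9(C) * conj(chi_4(C))):
  1*(2)*conj(1) + 1*(-2)*conj(1) + 2*(-sqrt(3))*conj(-1) + 2*(1)*conj(1) + 2*(0)*conj(-1) + 2*(-1)*conj(1) + 2*(sqrt(3))*conj(-1) + 6*(0)*conj(-1) + 6*(0)*conj(1)
  = (2) + (-2) + (2*sqrt(3)) + (2) + (0) + (-2) + (-2*sqrt(3)) + (0) + (0)
  = 0.
Dividing by |G| = 24 gives 0/24 = 0, matching the row-orthogonality relation <chi_9, chi_4> = [chi_9 = chi_4].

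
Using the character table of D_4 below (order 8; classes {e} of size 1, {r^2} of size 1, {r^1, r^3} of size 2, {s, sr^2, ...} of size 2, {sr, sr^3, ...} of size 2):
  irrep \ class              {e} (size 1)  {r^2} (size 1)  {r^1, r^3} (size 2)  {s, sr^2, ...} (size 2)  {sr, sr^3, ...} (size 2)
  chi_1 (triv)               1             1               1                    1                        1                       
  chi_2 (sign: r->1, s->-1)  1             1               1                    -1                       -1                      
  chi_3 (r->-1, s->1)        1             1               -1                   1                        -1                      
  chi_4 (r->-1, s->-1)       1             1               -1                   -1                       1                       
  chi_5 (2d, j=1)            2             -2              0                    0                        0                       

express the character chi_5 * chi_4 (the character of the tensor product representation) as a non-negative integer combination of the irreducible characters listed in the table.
chi_5 tensor chi_4 = chi_5 (all other irreducibles have multiplicity 0).

Explanation: The character of a tensor product is the pointwise product (chi_5 * chi_4)(C) = chi_5(C) * chi_4(C):
  {e}: (2)*(1), {r^2}: (-2)*(1), {r^1, r^3}: (0)*(-1), {s, sr^2, ...}: (0)*(-1), {sr, sr^3, ...}: (0)*(1)
so (chi_5 * chi_4) takes values
  {e} -> 2, {r^2} -> -2, {r^1, r^3} -> 0, {s, sr^2, ...} -> 0, {sr, sr^3, ...} -> 0.
Now take the inner product of this character with each irreducible chi from the table, <chi_5*chi_4, chi> = (1/8) sum_C |C| (chi_5*chi_4)(C) conj(chi(C)):
  <chi_5*chi_4, chi_1> = (1/8)[1*(2)*conj(1) + 1*(-2)*conj(1) + 2*(0)*conj(1) + 2*(0)*conj(1) + 2*(0)*conj(1)]
      = (1/8)[(2) + (-2) + (0) + (0) + (0)] = 0/8 = 0
  <chi_5*chi_4, chi_2> = (1/8)[1*(2)*conj(1) + 1*(-2)*conj(1) + 2*(0)*conj(1) + 2*(0)*conj(-1) + 2*(0)*conj(-1)]
      = (1/8)[(2) + (-2) + (0) + (0) + (0)] = 0/8 = 0
  <chi_5*chi_4, chi_3> = (1/8)[1*(2)*conj(1) + 1*(-2)*conj(1) + 2*(0)*conj(-1) + 2*(0)*conj(1) + 2*(0)*conj(-1)]
      = (1/8)[(2) + (-2) + (0) + (0) + (0)] = 0/8 = 0
  <chi_5*chi_4, chi_4> = (1/8)[1*(2)*conj(1) + 1*(-2)*conj(1) + 2*(0)*conj(-1) + 2*(0)*conj(-1) + 2*(0)*conj(1)]
      = (1/8)[(2) + (-2) + (0) + (0) + (0)] = 0/8 = 0
  <chi_5*chi_4, chi_5> = (1/8)[1*(2)*conj(2) + 1*(-2)*conj(-2) + 2*(0)*conj(0) + 2*(0)*conj(0) + 2*(0)*conj(0)]
      = (1/8)[(4) + (4) + (0) + (0) + (0)] = 8/8 = 1
Hence the multiplicities are chi_5: 1. Dimension check: dim(chi_5)*dim(chi_4) = 2*1 = 2 and sum (mult * dim) = 1*2 = 2.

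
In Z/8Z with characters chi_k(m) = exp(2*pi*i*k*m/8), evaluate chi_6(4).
chi_6(4) = zeta_8^24 = 1

Derivation: chi_6(4) = zeta_8^(6*4) = zeta_8^24. Since zeta_8^8 = 1, this equals zeta_8^0 = exp(2*pi*i*0/8) = 1.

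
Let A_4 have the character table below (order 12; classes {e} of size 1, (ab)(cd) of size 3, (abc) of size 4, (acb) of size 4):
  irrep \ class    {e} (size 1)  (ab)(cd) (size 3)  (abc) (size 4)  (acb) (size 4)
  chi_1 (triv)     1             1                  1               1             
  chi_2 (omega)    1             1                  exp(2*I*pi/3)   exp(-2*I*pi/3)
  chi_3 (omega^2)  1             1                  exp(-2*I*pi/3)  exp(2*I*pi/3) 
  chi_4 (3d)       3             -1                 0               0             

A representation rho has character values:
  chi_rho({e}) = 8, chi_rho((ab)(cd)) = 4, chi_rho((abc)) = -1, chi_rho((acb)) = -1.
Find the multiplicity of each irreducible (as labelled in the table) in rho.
Multiplicities: chi_1: 1, chi_2: 2, chi_3: 2, chi_4: 1.

Explanation: Use <chi_rho, chi> = (1/|G|) sum_C |C| * chi_rho(C) * conj(chi(C)) with |G| = 12 for each irreducible chi in the table:
  <chi_rho, chi_1> = (1/12)[1*(8)*conj(1) + 3*(4)*conj(1) + 4*(-1)*conj(1) + 4*(-1)*conj(1)]
      = (1/12)[(8) + (12) + (-4) + (-4)] = 12/12 = 1
  <chi_rho, chi_2> = (1/12)[1*(8)*conj(1) + 3*(4)*conj(1) + 4*(-1)*conj(exp(2*I*pi/3)) + 4*(-1)*conj(exp(-2*I*pi/3))]
      = (1/12)[(8) + (12) + (8 + 4*exp(-2*I*pi/3) + 8*exp(2*I*pi/3)) + (8 + 8*exp(-2*I*pi/3) + 4*exp(2*I*pi/3))] = 24/12 = 2
  <chi_rho, chi_3> = (1/12)[1*(8)*conj(1) + 3*(4)*conj(1) + 4*(-1)*conj(exp(-2*I*pi/3)) + 4*(-1)*conj(exp(2*I*pi/3))]
      = (1/12)[(8) + (12) + (8 + 8*exp(-2*I*pi/3) + 4*exp(2*I*pi/3)) + (8 + 4*exp(-2*I*pi/3) + 8*exp(2*I*pi/3))] = 24/12 = 2
  <chi_rho, chi_4> = (1/12)[1*(8)*conj(3) + 3*(4)*conj(-1) + 4*(-1)*conj(0) + 4*(-1)*conj(0)]
      = (1/12)[(24) + (-12) + (0) + (0)] = 12/12 = 1
(Exp terms are combined using exp(i*s)*conj(exp(i*t)) = exp(i*(s-t)), and sums of them are collapsed using the identity that for every m > 1 the m distinct m-th roots of unity sum to 0, e.g. 1 + exp(2*I*pi/3) + exp(-2*I*pi/3) = 0.)
Dimension check: dim(rho) = sum (mult * dim) = 1*1 + 2*1 + 2*1 + 1*3 = 8 = chi_rho(e) = 8.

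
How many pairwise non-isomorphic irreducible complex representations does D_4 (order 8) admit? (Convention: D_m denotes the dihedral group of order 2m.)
5

Working: The number of irreducible complex representations of a finite group equals its number of conjugacy classes. D_4 has 5 conjugacy classes (n/2 + 3 for n even), so D_4 (order 8) has exactly 5 irreducible complex representations.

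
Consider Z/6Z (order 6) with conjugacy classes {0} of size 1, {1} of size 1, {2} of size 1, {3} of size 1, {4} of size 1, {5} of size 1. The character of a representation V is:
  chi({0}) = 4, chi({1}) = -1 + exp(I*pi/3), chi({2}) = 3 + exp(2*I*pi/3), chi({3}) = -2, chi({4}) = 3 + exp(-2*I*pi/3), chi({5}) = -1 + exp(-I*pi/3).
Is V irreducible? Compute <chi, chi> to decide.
Not irreducible (reducible): <chi, chi> = 6 > 1.

<chi, chi> = (1/|G|) sum_C |C| * |chi(C)|^2 = (1/6)[1*|4|^2 + 1*|-1 + exp(I*pi/3)|^2 + 1*|3 + exp(2*I*pi/3)|^2 + 1*|-2|^2 + 1*|3 + exp(-2*I*pi/3)|^2 + 1*|-1 + exp(-I*pi/3)|^2]
  = (1/6)[(16) + (1) + (7) + (4) + (7) + (1)] = 36/6 = 6.
(Exp terms are combined using exp(i*s)*conj(exp(i*t)) = exp(i*(s-t)), and sums of them are collapsed using the identity that for every m > 1 the m distinct m-th roots of unity sum to 0, e.g. 1 + exp(2*I*pi/3) + exp(-2*I*pi/3) = 0.)
A character is irreducible iff <chi, chi> = 1, so this representation is reducible.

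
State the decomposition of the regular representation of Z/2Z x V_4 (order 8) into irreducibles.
Each irreducible V_i of dimension d_i appears with multiplicity d_i, i.e. rho_reg = (direct sum over all irreducibles V_i) d_i V_i. The irreducible dimensions for Z/2Z x V_4 are 1, 1, 1, 1, 1, 1, 1, 1: 8 irreducibles of dimension 1, each with multiplicity 1. Total dimension 8*1*1 = 8 = |G|.

Justification: General theorem: in the regular representation of a finite group G, each irreducible appears with multiplicity equal to its dimension. Check: dim(rho_reg) = sum d_i^2 = 1 + 1 + 1 + 1 + 1 + 1 + 1 + 1 = 8 = |G|.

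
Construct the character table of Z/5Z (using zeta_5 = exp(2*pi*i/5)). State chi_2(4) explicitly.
Character table of Z/5Z (irreps indexed chi_0,...,chi_4 with chi_k(m) = zeta_5^(k*m), zeta_5 = exp(2*pi*i/5)):
  irrep \ class  {0} (size 1)  {1} (size 1)    {2} (size 1)    {3} (size 1)    {4} (size 1)  
  chi_0          1             1               1               1               1             
  chi_1          1             exp(2*I*pi/5)   exp(4*I*pi/5)   exp(-4*I*pi/5)  exp(-2*I*pi/5)
  chi_2          1             exp(4*I*pi/5)   exp(-2*I*pi/5)  exp(2*I*pi/5)   exp(-4*I*pi/5)
  chi_3          1             exp(-4*I*pi/5)  exp(2*I*pi/5)   exp(-2*I*pi/5)  exp(4*I*pi/5) 
  chi_4          1             exp(-2*I*pi/5)  exp(-4*I*pi/5)  exp(4*I*pi/5)   exp(2*I*pi/5) 

Spot check: chi_2(4) = zeta_5^(2*4) = zeta_5^8 = exp(-4*I*pi/5).

Why: Z/5Z is abelian, so all 5 irreducible complex representations are 1-dimensional. They are given by chi_k(m) = zeta_5^(k*m) for k = 0,...,4. Row orthogonality: sum_m chi_k(m) conj(chi_l(m)) = 5 * [k = l].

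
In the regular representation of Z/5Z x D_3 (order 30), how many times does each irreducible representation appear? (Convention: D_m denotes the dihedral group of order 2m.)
Each irreducible V_i of dimension d_i appears with multiplicity d_i, i.e. rho_reg = (direct sum over all irreducibles V_i) d_i V_i. The irreducible dimensions for Z/5Z x D_3 are 1, 1, 1, 1, 1, 1, 1, 1, 1, 1, 2, 2, 2, 2, 2: 10 irreducibles of dimension 1, each with multiplicity 1; 5 irreducibles of dimension 2, each with multiplicity 2. Total dimension 10*1*1 + 5*2*2 = 30 = |G|.

Solution. General theorem: in the regular representation of a finite group G, each irreducible appears with multiplicity equal to its dimension. Check: dim(rho_reg) = sum d_i^2 = 1 + 1 + 1 + 1 + 1 + 1 + 1 + 1 + 1 + 1 + 4 + 4 + 4 + 4 + 4 = 30 = |G|.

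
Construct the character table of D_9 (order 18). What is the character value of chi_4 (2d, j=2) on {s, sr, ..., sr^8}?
Conjugacy classes: {e} of size 1, {r^1, r^8} of size 2, {r^2, r^7} of size 2, {r^3, r^6} of size 2, {r^4, r^5} of size 2, {s, sr, ..., sr^8} of size 9.
Character table:
  irrep \ class              {e} (size 1)  {r^1, r^8} (size 2)  {r^2, r^7} (size 2)  {r^3, r^6} (size 2)  {r^4, r^5} (size 2)  {s, sr, ..., sr^8} (size 9)
  chi_1 (triv)               1             1                    1                    1                    1                    1                          
  chi_2 (sign: r->1, s->-1)  1             1                    1                    1                    1                    -1                         
  chi_3 (2d, j=1)            2             2*cos(2*pi/9)        2*cos(4*pi/9)        -1                   -2*cos(pi/9)         0                          
  chi_4 (2d, j=2)            2             2*cos(4*pi/9)        -2*cos(pi/9)         -1                   2*cos(2*pi/9)        0                          
  chi_5 (2d, j=3)            2             -1                   -1                   2                    -1                   0                          
  chi_6 (2d, j=4)            2             -2*cos(pi/9)         2*cos(2*pi/9)        -1                   2*cos(4*pi/9)        0                          

Spot check: chi_4 (2d, j=2) on {s, sr, ..., sr^8} = 0.

Working: D_9 has order 2*9 = 18 with 6 conjugacy classes, hence 6 irreducibles. Sum of squared dims 1 + 1 + 4 + 4 + 4 + 4 = 18 = |G|. Linear characters come from the abelianisation; the 2-dimensional irreps have character r^k -> 2*cos(2*pi*j*k/9), reflections -> 0.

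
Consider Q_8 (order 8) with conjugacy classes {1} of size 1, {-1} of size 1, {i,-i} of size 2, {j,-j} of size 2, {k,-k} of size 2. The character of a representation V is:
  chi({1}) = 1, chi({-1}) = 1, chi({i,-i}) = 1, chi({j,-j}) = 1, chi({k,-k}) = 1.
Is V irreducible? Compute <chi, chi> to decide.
Irreducible: <chi, chi> = 1.

Reasoning: <chi, chi> = (1/|G|) sum_C |C| * |chi(C)|^2 = (1/8)[1*|1|^2 + 1*|1|^2 + 2*|1|^2 + 2*|1|^2 + 2*|1|^2]
  = (1/8)[(1) + (1) + (2) + (2) + (2)] = 8/8 = 1.
A character is irreducible iff <chi, chi> = 1, so this representation is irreducible.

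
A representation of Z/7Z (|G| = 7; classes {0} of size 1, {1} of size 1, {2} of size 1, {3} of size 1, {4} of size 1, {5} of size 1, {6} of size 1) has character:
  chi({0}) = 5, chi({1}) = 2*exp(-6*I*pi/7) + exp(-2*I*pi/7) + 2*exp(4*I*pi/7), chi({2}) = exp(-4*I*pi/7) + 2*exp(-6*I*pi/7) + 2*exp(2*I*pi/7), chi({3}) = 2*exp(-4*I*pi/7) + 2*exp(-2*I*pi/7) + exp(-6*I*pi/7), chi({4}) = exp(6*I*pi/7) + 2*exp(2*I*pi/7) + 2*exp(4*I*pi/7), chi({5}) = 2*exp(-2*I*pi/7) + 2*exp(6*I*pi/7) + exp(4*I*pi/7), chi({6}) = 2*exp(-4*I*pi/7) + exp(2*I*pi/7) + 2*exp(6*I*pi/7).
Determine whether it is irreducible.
Not irreducible (reducible): <chi, chi> = 9 > 1.

Proof sketch: <chi, chi> = (1/|G|) sum_C |C| * |chi(C)|^2 = (1/7)[1*|5|^2 + 1*|2*exp(-6*I*pi/7) + exp(-2*I*pi/7) + 2*exp(4*I*pi/7)|^2 + 1*|exp(-4*I*pi/7) + 2*exp(-6*I*pi/7) + 2*exp(2*I*pi/7)|^2 + 1*|2*exp(-4*I*pi/7) + 2*exp(-2*I*pi/7) + exp(-6*I*pi/7)|^2 + 1*|exp(6*I*pi/7) + 2*exp(2*I*pi/7) + 2*exp(4*I*pi/7)|^2 + 1*|2*exp(-2*I*pi/7) + 2*exp(6*I*pi/7) + exp(4*I*pi/7)|^2 + 1*|2*exp(-4*I*pi/7) + exp(2*I*pi/7) + 2*exp(6*I*pi/7)|^2]
  = (1/7)[(25) + (9 + 6*exp(-4*I*pi/7) + 2*exp(-6*I*pi/7) + 2*exp(6*I*pi/7) + 6*exp(4*I*pi/7)) + (9 + 6*exp(-6*I*pi/7) + 2*exp(-2*I*pi/7) + 2*exp(2*I*pi/7) + 6*exp(6*I*pi/7)) + (9 + 6*exp(-2*I*pi/7) + 2*exp(-4*I*pi/7) + 2*exp(4*I*pi/7) + 6*exp(2*I*pi/7)) + (9 + 6*exp(-2*I*pi/7) + 2*exp(-4*I*pi/7) + 2*exp(4*I*pi/7) + 6*exp(2*I*pi/7)) + (9 + 6*exp(-6*I*pi/7) + 2*exp(-2*I*pi/7) + 2*exp(2*I*pi/7) + 6*exp(6*I*pi/7)) + (9 + 6*exp(-4*I*pi/7) + 2*exp(-6*I*pi/7) + 2*exp(6*I*pi/7) + 6*exp(4*I*pi/7))] = 63/7 = 9.
(Exp terms are combined using exp(i*s)*conj(exp(i*t)) = exp(i*(s-t)), and sums of them are collapsed using the identity that for every m > 1 the m distinct m-th roots of unity sum to 0, e.g. 1 + exp(2*I*pi/3) + exp(-2*I*pi/3) = 0.)
A character is irreducible iff <chi, chi> = 1, so this representation is reducible.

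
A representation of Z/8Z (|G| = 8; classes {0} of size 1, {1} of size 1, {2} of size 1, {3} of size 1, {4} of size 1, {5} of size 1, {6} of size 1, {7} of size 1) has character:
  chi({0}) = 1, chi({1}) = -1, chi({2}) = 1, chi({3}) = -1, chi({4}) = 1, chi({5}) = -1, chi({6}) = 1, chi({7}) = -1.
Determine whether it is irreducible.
Irreducible: <chi, chi> = 1.

Solution. <chi, chi> = (1/|G|) sum_C |C| * |chi(C)|^2 = (1/8)[1*|1|^2 + 1*|-1|^2 + 1*|1|^2 + 1*|-1|^2 + 1*|1|^2 + 1*|-1|^2 + 1*|1|^2 + 1*|-1|^2]
  = (1/8)[(1) + (1) + (1) + (1) + (1) + (1) + (1) + (1)] = 8/8 = 1.
(Exp terms are combined using exp(i*s)*conj(exp(i*t)) = exp(i*(s-t)), and sums of them are collapsed using the identity that for every m > 1 the m distinct m-th roots of unity sum to 0, e.g. 1 + exp(2*I*pi/3) + exp(-2*I*pi/3) = 0.)
A character is irreducible iff <chi, chi> = 1, so this representation is irreducible.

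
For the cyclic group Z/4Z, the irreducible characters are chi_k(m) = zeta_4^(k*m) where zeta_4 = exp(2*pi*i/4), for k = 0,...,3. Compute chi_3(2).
chi_3(2) = zeta_4^6 = -1

chi_3(2) = zeta_4^(3*2) = zeta_4^6. Since zeta_4^4 = 1, this equals zeta_4^2 = exp(2*pi*i*2/4) = -1.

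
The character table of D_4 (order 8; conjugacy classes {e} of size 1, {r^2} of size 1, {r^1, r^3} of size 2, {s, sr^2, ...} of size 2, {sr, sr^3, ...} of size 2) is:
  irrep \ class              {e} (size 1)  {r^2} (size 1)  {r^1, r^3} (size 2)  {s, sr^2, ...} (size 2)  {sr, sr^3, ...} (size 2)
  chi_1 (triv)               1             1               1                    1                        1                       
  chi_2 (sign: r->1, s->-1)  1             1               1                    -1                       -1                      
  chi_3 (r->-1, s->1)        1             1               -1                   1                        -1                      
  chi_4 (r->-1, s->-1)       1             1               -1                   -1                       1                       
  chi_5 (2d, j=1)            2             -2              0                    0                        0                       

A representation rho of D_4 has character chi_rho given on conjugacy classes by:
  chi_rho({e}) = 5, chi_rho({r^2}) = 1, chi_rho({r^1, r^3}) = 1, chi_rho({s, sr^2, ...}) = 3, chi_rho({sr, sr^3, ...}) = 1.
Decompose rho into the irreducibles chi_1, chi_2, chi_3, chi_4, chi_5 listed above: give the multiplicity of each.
Multiplicities: chi_1: 2, chi_2: 0, chi_3: 1, chi_4: 0, chi_5: 1.

Explanation: Use <chi_rho, chi> = (1/|G|) sum_C |C| * chi_rho(C) * conj(chi(C)) with |G| = 8 for each irreducible chi in the table:
  <chi_rho, chi_1> = (1/8)[1*(5)*conj(1) + 1*(1)*conj(1) + 2*(1)*conj(1) + 2*(3)*conj(1) + 2*(1)*conj(1)]
      = (1/8)[(5) + (1) + (2) + (6) + (2)] = 16/8 = 2
  <chi_rho, chi_2> = (1/8)[1*(5)*conj(1) + 1*(1)*conj(1) + 2*(1)*conj(1) + 2*(3)*conj(-1) + 2*(1)*conj(-1)]
      = (1/8)[(5) + (1) + (2) + (-6) + (-2)] = 0/8 = 0
  <chi_rho, chi_3> = (1/8)[1*(5)*conj(1) + 1*(1)*conj(1) + 2*(1)*conj(-1) + 2*(3)*conj(1) + 2*(1)*conj(-1)]
      = (1/8)[(5) + (1) + (-2) + (6) + (-2)] = 8/8 = 1
  <chi_rho, chi_4> = (1/8)[1*(5)*conj(1) + 1*(1)*conj(1) + 2*(1)*conj(-1) + 2*(3)*conj(-1) + 2*(1)*conj(1)]
      = (1/8)[(5) + (1) + (-2) + (-6) + (2)] = 0/8 = 0
  <chi_rho, chi_5> = (1/8)[1*(5)*conj(2) + 1*(1)*conj(-2) + 2*(1)*conj(0) + 2*(3)*conj(0) + 2*(1)*conj(0)]
      = (1/8)[(10) + (-2) + (0) + (0) + (0)] = 8/8 = 1
Dimension check: dim(rho) = sum (mult * dim) = 2*1 + 0*1 + 1*1 + 0*1 + 1*2 = 5 = chi_rho(e) = 5.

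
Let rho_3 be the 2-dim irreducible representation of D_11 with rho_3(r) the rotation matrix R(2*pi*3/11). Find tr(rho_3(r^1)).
chi_{rho_3}(r^1) = 2*cos(2*pi*3*1/11) = -2*cos(5*pi/11)

rho_3(r^1) is rotation by angle 2*pi*3*1/11, whose trace is 2*cos(2*pi*3*1/11) = -2*cos(5*pi/11).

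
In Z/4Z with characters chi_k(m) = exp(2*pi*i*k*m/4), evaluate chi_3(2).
chi_3(2) = zeta_4^6 = -1

Justification: chi_3(2) = zeta_4^(3*2) = zeta_4^6. Since zeta_4^4 = 1, this equals zeta_4^2 = exp(2*pi*i*2/4) = -1.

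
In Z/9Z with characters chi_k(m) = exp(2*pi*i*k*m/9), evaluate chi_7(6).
chi_7(6) = zeta_9^42 = exp(-2*I*pi/3)

Working: chi_7(6) = zeta_9^(7*6) = zeta_9^42. Since zeta_9^9 = 1, this equals zeta_9^6 = exp(2*pi*i*6/9) = exp(-2*I*pi/3).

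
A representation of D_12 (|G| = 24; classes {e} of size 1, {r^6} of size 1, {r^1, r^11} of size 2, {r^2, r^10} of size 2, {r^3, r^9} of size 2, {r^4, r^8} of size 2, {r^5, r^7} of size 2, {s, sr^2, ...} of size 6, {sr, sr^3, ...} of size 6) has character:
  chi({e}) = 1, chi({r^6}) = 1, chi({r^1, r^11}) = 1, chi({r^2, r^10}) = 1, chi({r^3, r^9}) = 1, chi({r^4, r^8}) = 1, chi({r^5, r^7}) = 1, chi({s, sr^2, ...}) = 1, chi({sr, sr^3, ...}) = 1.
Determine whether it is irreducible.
Irreducible: <chi, chi> = 1.

Argument: <chi, chi> = (1/|G|) sum_C |C| * |chi(C)|^2 = (1/24)[1*|1|^2 + 1*|1|^2 + 2*|1|^2 + 2*|1|^2 + 2*|1|^2 + 2*|1|^2 + 2*|1|^2 + 6*|1|^2 + 6*|1|^2]
  = (1/24)[(1) + (1) + (2) + (2) + (2) + (2) + (2) + (6) + (6)] = 24/24 = 1.
A character is irreducible iff <chi, chi> = 1, so this representation is irreducible.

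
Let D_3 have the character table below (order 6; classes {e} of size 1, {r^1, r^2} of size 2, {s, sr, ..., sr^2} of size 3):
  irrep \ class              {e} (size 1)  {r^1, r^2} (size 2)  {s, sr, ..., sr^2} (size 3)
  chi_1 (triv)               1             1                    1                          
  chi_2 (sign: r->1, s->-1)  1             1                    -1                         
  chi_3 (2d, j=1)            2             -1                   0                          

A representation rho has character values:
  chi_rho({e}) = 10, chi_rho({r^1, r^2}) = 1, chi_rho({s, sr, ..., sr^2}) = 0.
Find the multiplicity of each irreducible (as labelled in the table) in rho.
Multiplicities: chi_1: 2, chi_2: 2, chi_3: 3.

Use <chi_rho, chi> = (1/|G|) sum_C |C| * chi_rho(C) * conj(chi(C)) with |G| = 6 for each irreducible chi in the table:
  <chi_rho, chi_1> = (1/6)[1*(10)*conj(1) + 2*(1)*conj(1) + 3*(0)*conj(1)]
      = (1/6)[(10) + (2) + (0)] = 12/6 = 2
  <chi_rho, chi_2> = (1/6)[1*(10)*conj(1) + 2*(1)*conj(1) + 3*(0)*conj(-1)]
      = (1/6)[(10) + (2) + (0)] = 12/6 = 2
  <chi_rho, chi_3> = (1/6)[1*(10)*conj(2) + 2*(1)*conj(-1) + 3*(0)*conj(0)]
      = (1/6)[(20) + (-2) + (0)] = 18/6 = 3
Dimension check: dim(rho) = sum (mult * dim) = 2*1 + 2*1 + 3*2 = 10 = chi_rho(e) = 10.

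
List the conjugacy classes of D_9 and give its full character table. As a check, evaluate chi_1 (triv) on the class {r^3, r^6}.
Conjugacy classes: {e} of size 1, {r^1, r^8} of size 2, {r^2, r^7} of size 2, {r^3, r^6} of size 2, {r^4, r^5} of size 2, {s, sr, ..., sr^8} of size 9.
Character table:
  irrep \ class              {e} (size 1)  {r^1, r^8} (size 2)  {r^2, r^7} (size 2)  {r^3, r^6} (size 2)  {r^4, r^5} (size 2)  {s, sr, ..., sr^8} (size 9)
  chi_1 (triv)               1             1                    1                    1                    1                    1                          
  chi_2 (sign: r->1, s->-1)  1             1                    1                    1                    1                    -1                         
  chi_3 (2d, j=1)            2             2*cos(2*pi/9)        2*cos(4*pi/9)        -1                   -2*cos(pi/9)         0                          
  chi_4 (2d, j=2)            2             2*cos(4*pi/9)        -2*cos(pi/9)         -1                   2*cos(2*pi/9)        0                          
  chi_5 (2d, j=3)            2             -1                   -1                   2                    -1                   0                          
  chi_6 (2d, j=4)            2             -2*cos(pi/9)         2*cos(2*pi/9)        -1                   2*cos(4*pi/9)        0                          

Spot check: chi_1 (triv) on {r^3, r^6} = 1.

D_9 has order 2*9 = 18 with 6 conjugacy classes, hence 6 irreducibles. Sum of squared dims 1 + 1 + 4 + 4 + 4 + 4 = 18 = |G|. Linear characters come from the abelianisation; the 2-dimensional irreps have character r^k -> 2*cos(2*pi*j*k/9), reflections -> 0.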